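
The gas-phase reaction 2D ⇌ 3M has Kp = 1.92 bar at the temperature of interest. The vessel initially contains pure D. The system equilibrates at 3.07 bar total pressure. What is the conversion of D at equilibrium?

X = 0.422

Take 1 mol D as basis and let X be its fractional conversion, so ξ = 0.5X.
At extent ξ: n_D = 1 − X; n_M = 1.5X.
Summing: n_T = 1 + 0.5X.
Mole fractions y_i = n_i/n_T; Kp = p_M^3 / (p_D^2) with p_i = y_i·P.
Equating to 1.92 bar and solving on 0 < X < 1: X = 0.422.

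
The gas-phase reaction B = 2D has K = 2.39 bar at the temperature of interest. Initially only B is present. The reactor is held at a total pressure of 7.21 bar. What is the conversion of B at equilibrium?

X = 0.277

Take 1 mol B as basis and let X be its fractional conversion, so ξ = X.
Species balance: n_B = 1 − X; n_D = 2X.
Summing: n_T = 1 + X.
Mole fractions y_i = n_i/n_T; K = p_D^2 / (p_B) with p_i = y_i·P.
Equating to 2.39 bar and solving on 0 < X < 1: X = 0.277.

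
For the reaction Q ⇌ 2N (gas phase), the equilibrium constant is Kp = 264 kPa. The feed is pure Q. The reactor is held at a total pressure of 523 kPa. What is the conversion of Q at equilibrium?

X = 0.335

Take 1 mol Q as basis and let X be its fractional conversion, so ξ = X.
Species balance: n_Q = 1 − X; n_N = 2X.
Total moles n_T = 1 + X.
y_i = n_i/n_T, p_i = y_i·P. Kp = p_N^2 / (p_Q).
Equating to 264 kPa and solving on 0 < X < 1: X = 0.335.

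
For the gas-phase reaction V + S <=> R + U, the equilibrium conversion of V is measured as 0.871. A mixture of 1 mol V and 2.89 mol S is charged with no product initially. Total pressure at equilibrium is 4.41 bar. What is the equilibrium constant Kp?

Kp = 2.91

Let X = conversion of V (basis 1 mol V); extent of reaction ξ = X.
Moles: n_V = 1 − X; n_S = 2.89 − X; n_R = X; n_U = X.
Since Δν = 0, n_T = 3.89 throughout.
At X = 0.871: n_V = 0.129, n_S = 2.02, n_R = 0.871, n_U = 0.871, n_T = 3.89.
p_i = (n_i/n_T)·P. Kp = p_R p_U / (p_V p_S) = 2.91.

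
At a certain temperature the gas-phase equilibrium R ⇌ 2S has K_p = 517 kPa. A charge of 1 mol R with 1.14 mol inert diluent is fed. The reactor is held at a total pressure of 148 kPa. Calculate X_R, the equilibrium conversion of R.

Take 1 mol R as basis and let X be its fractional conversion, so ξ = X.
Mole table: n_R = 1 − X; n_S = 2X; n_I = 1.14 (inert).
Total moles n_T = 2.14 + X.
Mole fractions y_i = n_i/n_T; K_p = p_S^2 / (p_R) with p_i = y_i·P.
Setting this equal to 517 kPa and taking the physical root (0 < X < 1) gives X = 0.768.

X = 0.768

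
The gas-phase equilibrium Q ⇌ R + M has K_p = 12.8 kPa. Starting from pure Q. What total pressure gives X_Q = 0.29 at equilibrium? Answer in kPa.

P = 139 kPa

Take 1 mol Q as basis and let X be its fractional conversion, so ξ = X.
Mole table: n_Q = 1 − X; n_R = X; n_M = X.
Summing: n_T = 1 + X.
K_p = p_R p_M / (p_Q) with p_i = (n_i/n_T)·P.
At X = 0.29: the mole-fraction product g(X) = Π y_i^ν_i = 0.09182. Since K_p = g(X)·P^{1}, P = (K_p/g)^(1/1) = (12.8/0.09182)^(1/1) = 139 kPa.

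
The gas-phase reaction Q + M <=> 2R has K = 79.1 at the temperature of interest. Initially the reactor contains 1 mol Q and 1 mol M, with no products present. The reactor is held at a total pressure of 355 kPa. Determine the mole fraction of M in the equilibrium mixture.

Basis: 1 mol Q initially; let X = conversion of Q. Extent ξ = X.
Species balance: n_Q = 1 − X; n_M = 1 − X; n_R = 2X.
Total moles n_T = 2 (Δν = 0, constant).
With p_i = (n_i/n_T)P, K = p_R^2 / (p_Q p_M).
This yields a degree-2 equation in X; solving on (0,1), X = 0.816.
Then n_M = 0.184, n_T = 2, so y_M = 0.092.

y_M = 0.092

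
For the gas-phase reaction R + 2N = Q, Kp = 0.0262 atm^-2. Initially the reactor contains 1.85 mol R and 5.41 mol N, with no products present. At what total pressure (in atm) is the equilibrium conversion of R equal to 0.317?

P = 6.05 atm

Take 1.85 mol R as basis and let X be its fractional conversion, so ξ = 1.85X.
Species balance: n_R = 1.85 − 1.85X; n_N = 5.41 − 3.7X; n_Q = 1.85X.
n_T = Σnᵢ = 7.26 − 3.7X.
Kp = p_Q / (p_R p_N^2) with p_i = (n_i/n_T)·P.
At X = 0.317: the mole-fraction product g(X) = Π y_i^ν_i = 0.9579. Since Kp = g(X)·P^{-2}, P = (g/Kp)^(1/2) = (0.9579/0.0262)^(1/2) = 6.05 atm.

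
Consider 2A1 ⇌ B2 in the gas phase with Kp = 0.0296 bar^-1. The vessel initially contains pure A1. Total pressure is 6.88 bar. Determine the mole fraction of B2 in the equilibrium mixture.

y_B2 = 0.148

Basis: 1 mol A1 initially; let X = conversion of A1. Extent ξ = 0.5X.
At extent ξ: n_A1 = 1 − X; n_B2 = 0.5X.
Summing: n_T = 1 − 0.5X.
With p_i = (n_i/n_T)P, Kp = p_B2 / (p_A1^2).
This yields a degree-2 equation in X; solving on (0,1), X = 0.258.
Then n_B2 = 0.129, n_T = 0.871, so y_B2 = 0.148.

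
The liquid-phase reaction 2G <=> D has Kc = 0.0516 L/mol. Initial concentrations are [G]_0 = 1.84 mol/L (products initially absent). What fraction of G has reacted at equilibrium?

Let X = conversion of G; extent ξ = 1.84X/2 mol/L.
Concentrations: [G] = 1.84 − 1.84X; [D] = 0.92X.
Kc = [D] / ([G]^2).
Setting equal to 0.0516 and solving for X on (0,1) gives X = 0.140.

X = 0.140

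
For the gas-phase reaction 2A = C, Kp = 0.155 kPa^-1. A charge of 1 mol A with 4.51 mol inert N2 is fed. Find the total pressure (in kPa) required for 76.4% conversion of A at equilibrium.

P = 227 kPa

Take 1 mol A as basis and let X be its fractional conversion, so ξ = 0.5X.
Mole table: n_A = 1 − X; n_C = 0.5X; n_I = 4.51 (inert).
Total moles n_T = 5.51 − 0.5X.
Kp = p_C / (p_A^2) with p_i = (n_i/n_T)·P.
At X = 0.764: the mole-fraction product g(X) = Π y_i^ν_i = 35.17. Since Kp = g(X)·P^{-1}, P = (g/Kp)^(1/1) = (35.17/0.155)^(1/1) = 227 kPa.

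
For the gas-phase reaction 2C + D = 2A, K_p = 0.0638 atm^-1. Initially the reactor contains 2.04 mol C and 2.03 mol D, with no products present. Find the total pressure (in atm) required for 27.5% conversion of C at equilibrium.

P = 4.88 atm

Basis: 2.04 mol C initially; let X = conversion of C. Extent ξ = 1.02X.
Species balance: n_C = 2.04 − 2.04X; n_D = 2.03 − 1.02X; n_A = 2.04X.
Total moles n_T = 4.07 − 1.02X.
K_p = p_A^2 / (p_C^2 p_D) with p_i = (n_i/n_T)·P.
At X = 0.275: the mole-fraction product g(X) = Π y_i^ν_i = 0.3116. Since K_p = g(X)·P^{-1}, P = (g/K_p)^(1/1) = (0.3116/0.0638)^(1/1) = 4.88 atm.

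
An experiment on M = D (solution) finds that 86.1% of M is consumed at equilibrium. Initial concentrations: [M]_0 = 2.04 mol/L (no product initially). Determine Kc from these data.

Let X = conversion of M.
Concentrations: [M] = 2.04 − 2.04X; [D] = 2.04X.
At X = 0.861: [M] = 0.284, [D] = 1.76.
Kc = [D] / ([M]) = 6.19.

Kc = 6.19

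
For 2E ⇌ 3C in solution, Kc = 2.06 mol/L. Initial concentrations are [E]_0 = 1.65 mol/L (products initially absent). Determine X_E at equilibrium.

X = 0.470

Let X = conversion of E; extent ξ = 1.65X/2 mol/L.
Concentrations: [E] = 1.65 − 1.65X; [C] = 2.47X.
Kc = [C]^3 / ([E]^2).
Solving Kc = 2.06 for X ∈ (0,1): X = 0.470.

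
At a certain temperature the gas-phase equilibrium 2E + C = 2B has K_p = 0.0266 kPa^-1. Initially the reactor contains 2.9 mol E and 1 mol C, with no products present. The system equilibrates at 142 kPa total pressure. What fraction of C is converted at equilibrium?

X = 0.589

Take 1 mol C as basis and let X be its fractional conversion, so ξ = X.
Moles: n_E = 2.9 − 2X; n_C = 1 − X; n_B = 2X.
Total moles n_T = 3.9 − X.
y_i = n_i/n_T, p_i = y_i·P. K_p = p_B^2 / (p_E^2 p_C).
Setting this equal to 0.0266 kPa^-1 and taking the physical root (0 < X < 1) gives X = 0.589.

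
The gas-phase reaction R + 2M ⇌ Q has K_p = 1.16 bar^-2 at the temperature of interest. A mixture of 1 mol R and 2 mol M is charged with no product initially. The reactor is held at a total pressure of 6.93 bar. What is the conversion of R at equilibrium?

X = 0.809

Let X = conversion of R (basis 1 mol R); extent of reaction ξ = X.
Moles: n_R = 1 − X; n_M = 2 − 2X; n_Q = X.
n_T = Σnᵢ = 3 − 2X.
With p_i = (n_i/n_T)P, K_p = p_Q / (p_R p_M^2).
Substituting and setting equal to 1.16 bar^-2 gives a polynomial in X; the root in (0,1) is X = 0.809.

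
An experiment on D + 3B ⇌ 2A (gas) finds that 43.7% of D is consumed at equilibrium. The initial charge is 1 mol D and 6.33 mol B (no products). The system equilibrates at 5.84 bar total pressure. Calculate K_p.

K_p = 0.0131 bar^-2

Take 1 mol D as basis and let X be its fractional conversion, so ξ = X.
Mole table: n_D = 1 − X; n_B = 6.33 − 3X; n_A = 2X.
Total moles n_T = 7.33 − 2X.
At X = 0.437: n_D = 0.563, n_B = 5.02, n_A = 0.874, n_T = 6.46.
p_i = (n_i/n_T)·P. K_p = p_A^2 / (p_D p_B^3) = 0.0131 bar^-2.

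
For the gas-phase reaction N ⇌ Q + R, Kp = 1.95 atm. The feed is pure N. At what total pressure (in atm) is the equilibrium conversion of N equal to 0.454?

Basis: 1 mol N initially; let X = conversion of N. Extent ξ = X.
At extent ξ: n_N = 1 − X; n_Q = X; n_R = X.
Total moles n_T = 1 + X.
Kp = p_Q p_R / (p_N) with p_i = (n_i/n_T)·P.
At X = 0.454: the mole-fraction product g(X) = Π y_i^ν_i = 0.2596. Since Kp = g(X)·P^{1}, P = (Kp/g)^(1/1) = (1.95/0.2596)^(1/1) = 7.51 atm.

P = 7.51 atm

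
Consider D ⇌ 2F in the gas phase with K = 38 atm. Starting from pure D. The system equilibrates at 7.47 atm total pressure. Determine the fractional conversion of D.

X = 0.748

Basis: 1 mol D initially; let X = conversion of D. Extent ξ = X.
Mole table: n_D = 1 − X; n_F = 2X.
Total moles n_T = 1 + X.
With p_i = (n_i/n_T)P, K = p_F^2 / (p_D).
Substituting and setting equal to 38 atm gives a polynomial in X; the root in (0,1) is X = 0.748.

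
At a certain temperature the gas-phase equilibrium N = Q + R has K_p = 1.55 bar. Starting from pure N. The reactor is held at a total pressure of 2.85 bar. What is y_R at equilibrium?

y_R = 0.372

Let X = conversion of N (basis 1 mol N); extent of reaction ξ = X.
At extent ξ: n_N = 1 − X; n_Q = X; n_R = X.
Total moles n_T = 1 + X.
y_i = n_i/n_T, p_i = y_i·P. K_p = p_Q p_R / (p_N).
Setting this equal to 1.55 bar and taking the physical root (0 < X < 1) gives X = 0.594.
Then n_R = 0.594, n_T = 1.59, so y_R = 0.372.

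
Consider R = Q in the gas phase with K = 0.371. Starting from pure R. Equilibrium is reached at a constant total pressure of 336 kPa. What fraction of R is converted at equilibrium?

X = 0.271

Take 1 mol R as basis and let X be its fractional conversion, so ξ = X.
At extent ξ: n_R = 1 − X; n_Q = X.
n_T stays at 1 (no change in mole number).
y_i = n_i/n_T, p_i = y_i·P. K = p_Q / (p_R).
Substituting and setting equal to 0.371 gives a polynomial in X; the root in (0,1) is X = 0.271.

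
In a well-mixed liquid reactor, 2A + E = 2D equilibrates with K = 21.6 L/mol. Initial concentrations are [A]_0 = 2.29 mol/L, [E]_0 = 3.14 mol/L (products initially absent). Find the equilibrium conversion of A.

X = 0.872

Let X = conversion of A; extent ξ = 2.29X/2 mol/L.
Concentrations: [A] = 2.29 − 2.29X; [E] = 3.14 − 1.15X; [D] = 2.29X.
K = [D]^2 / ([A]^2 [E]).
This equals 21.6 at X = 0.872 (the root in 0 < X < 1).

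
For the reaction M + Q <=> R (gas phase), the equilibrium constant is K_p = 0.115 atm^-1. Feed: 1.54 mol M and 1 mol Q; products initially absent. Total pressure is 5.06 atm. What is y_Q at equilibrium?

Let X = conversion of Q (basis 1 mol Q); extent of reaction ξ = X.
Moles: n_M = 1.54 − X; n_Q = 1 − X; n_R = X.
n_T = Σnᵢ = 2.54 − X.
y_i = n_i/n_T, p_i = y_i·P. K_p = p_R / (p_M p_Q).
This yields a degree-2 equation in X; solving on (0,1), X = 0.247.
Then n_Q = 0.753, n_T = 2.29, so y_Q = 0.328.

y_Q = 0.328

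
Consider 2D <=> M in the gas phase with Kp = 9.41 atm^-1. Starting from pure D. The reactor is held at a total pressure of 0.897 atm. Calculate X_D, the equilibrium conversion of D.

Let X = conversion of D (basis 1 mol D); extent of reaction ξ = 0.5X.
Mole table: n_D = 1 − X; n_M = 0.5X.
Summing: n_T = 1 − 0.5X.
Mole fractions y_i = n_i/n_T; Kp = p_M / (p_D^2) with p_i = y_i·P.
Substituting and setting equal to 9.41 atm^-1 gives a polynomial in X; the root in (0,1) is X = 0.830.

X = 0.830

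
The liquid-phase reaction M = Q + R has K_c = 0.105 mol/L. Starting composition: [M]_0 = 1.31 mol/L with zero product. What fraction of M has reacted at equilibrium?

X = 0.246

Let X = conversion of M; extent ξ = 1.31·X mol/L.
Concentrations: [M] = 1.31 − 1.31X; [Q] = 1.31X; [R] = 1.31X.
K_c = [Q] [R] / ([M]).
Setting equal to 0.105 and solving for X on (0,1) gives X = 0.246.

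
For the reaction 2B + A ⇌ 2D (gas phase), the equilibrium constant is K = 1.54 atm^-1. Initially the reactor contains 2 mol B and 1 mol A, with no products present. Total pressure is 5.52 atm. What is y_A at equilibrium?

y_A = 0.182

Take 2 mol B as basis and let X be its fractional conversion, so ξ = X.
Moles: n_B = 2 − 2X; n_A = 1 − X; n_D = 2X.
n_T = Σnᵢ = 3 − X.
y_i = n_i/n_T, p_i = y_i·P. K = p_D^2 / (p_B^2 p_A).
Setting this equal to 1.54 atm^-1 and taking the physical root (0 < X < 1) gives X = 0.554.
Then n_A = 0.446, n_T = 2.45, so y_A = 0.182.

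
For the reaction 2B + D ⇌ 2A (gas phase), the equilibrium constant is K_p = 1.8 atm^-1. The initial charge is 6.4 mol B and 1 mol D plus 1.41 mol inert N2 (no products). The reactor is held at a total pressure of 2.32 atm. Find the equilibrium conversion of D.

Take 1 mol D as basis and let X be its fractional conversion, so ξ = X.
At extent ξ: n_B = 6.4 − 2X; n_D = 1 − X; n_A = 2X; n_I = 1.41 (inert).
n_T = Σnᵢ = 8.81 − X.
With p_i = (n_i/n_T)P, K_p = p_A^2 / (p_B^2 p_D).
Substituting and setting equal to 1.8 atm^-1 gives a polynomial in X; the root in (0,1) is X = 0.792.

X = 0.792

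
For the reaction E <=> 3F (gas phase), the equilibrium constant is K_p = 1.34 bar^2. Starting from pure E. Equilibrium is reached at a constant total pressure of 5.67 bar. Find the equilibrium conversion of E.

X = 0.129

Take 1 mol E as basis and let X be its fractional conversion, so ξ = X.
Species balance: n_E = 1 − X; n_F = 3X.
Total moles n_T = 1 + 2X.
y_i = n_i/n_T, p_i = y_i·P. K_p = p_F^3 / (p_E).
This yields a degree-3 equation in X; solving on (0,1), X = 0.129.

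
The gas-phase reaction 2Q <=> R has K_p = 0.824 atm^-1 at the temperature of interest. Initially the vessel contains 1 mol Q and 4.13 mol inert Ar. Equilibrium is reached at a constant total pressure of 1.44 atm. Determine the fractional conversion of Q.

Let X = conversion of Q (basis 1 mol Q); extent of reaction ξ = 0.5X.
Moles: n_Q = 1 − X; n_R = 0.5X; n_I = 4.13 (inert).
Summing: n_T = 5.13 − 0.5X.
With p_i = (n_i/n_T)P, K_p = p_R / (p_Q^2).
This yields a degree-2 equation in X; solving on (0,1), X = 0.260.

X = 0.260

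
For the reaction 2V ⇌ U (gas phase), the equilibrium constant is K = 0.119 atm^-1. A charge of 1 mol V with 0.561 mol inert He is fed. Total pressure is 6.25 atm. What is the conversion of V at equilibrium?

X = 0.397

Let X = conversion of V (basis 1 mol V); extent of reaction ξ = 0.5X.
At extent ξ: n_V = 1 − X; n_U = 0.5X; n_I = 0.561 (inert).
Summing: n_T = 1.56 − 0.5X.
With p_i = (n_i/n_T)P, K = p_U / (p_V^2).
Substituting and setting equal to 0.119 atm^-1 gives a polynomial in X; the root in (0,1) is X = 0.397.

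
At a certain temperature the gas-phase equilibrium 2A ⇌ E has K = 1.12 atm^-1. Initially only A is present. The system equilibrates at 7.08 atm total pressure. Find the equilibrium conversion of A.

Take 1 mol A as basis and let X be its fractional conversion, so ξ = 0.5X.
At extent ξ: n_A = 1 − X; n_E = 0.5X.
Summing: n_T = 1 − 0.5X.
Mole fractions y_i = n_i/n_T; K = p_E / (p_A^2) with p_i = y_i·P.
Equating to 1.12 atm^-1 and solving on 0 < X < 1: X = 0.825.

X = 0.825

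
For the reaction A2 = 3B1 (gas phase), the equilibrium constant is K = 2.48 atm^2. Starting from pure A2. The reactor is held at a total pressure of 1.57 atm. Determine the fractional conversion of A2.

X = 0.418

Basis: 1 mol A2 initially; let X = conversion of A2. Extent ξ = X.
Species balance: n_A2 = 1 − X; n_B1 = 3X.
n_T = Σnᵢ = 1 + 2X.
With p_i = (n_i/n_T)P, K = p_B1^3 / (p_A2).
Substituting and setting equal to 2.48 atm^2 gives a polynomial in X; the root in (0,1) is X = 0.418.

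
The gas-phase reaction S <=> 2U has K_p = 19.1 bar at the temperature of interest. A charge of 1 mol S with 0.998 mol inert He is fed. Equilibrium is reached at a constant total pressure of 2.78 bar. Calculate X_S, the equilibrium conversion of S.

Basis: 1 mol S initially; let X = conversion of S. Extent ξ = X.
Moles: n_S = 1 − X; n_U = 2X; n_I = 0.998 (inert).
Summing: n_T = 2 + X.
With p_i = (n_i/n_T)P, K_p = p_U^2 / (p_S).
This yields a degree-2 equation in X; solving on (0,1), X = 0.852.

X = 0.852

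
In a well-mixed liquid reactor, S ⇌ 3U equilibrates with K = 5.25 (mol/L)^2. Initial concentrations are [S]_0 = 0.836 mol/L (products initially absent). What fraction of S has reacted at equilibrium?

Let X = conversion of S; extent ξ = 0.836·X mol/L.
Concentrations: [S] = 0.836 − 0.836X; [U] = 2.51X.
K = [U]^3 / ([S]).
Solving K = 5.25 for X ∈ (0,1): X = 0.513.

X = 0.513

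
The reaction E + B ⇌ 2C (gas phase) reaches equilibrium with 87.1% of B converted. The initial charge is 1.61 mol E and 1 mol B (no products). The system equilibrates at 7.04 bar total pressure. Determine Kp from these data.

Kp = 31.8

Let X = conversion of B (basis 1 mol B); extent of reaction ξ = X.
At extent ξ: n_E = 1.61 − X; n_B = 1 − X; n_C = 2X.
Since Δν = 0, n_T = 2.61 throughout.
At X = 0.871: n_E = 0.739, n_B = 0.129, n_C = 1.74, n_T = 2.61.
p_i = (n_i/n_T)·P. Kp = p_C^2 / (p_E p_B) = 31.8.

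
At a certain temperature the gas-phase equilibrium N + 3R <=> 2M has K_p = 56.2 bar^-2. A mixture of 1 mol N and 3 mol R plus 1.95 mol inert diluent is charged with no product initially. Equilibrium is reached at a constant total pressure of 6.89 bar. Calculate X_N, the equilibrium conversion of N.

X = 0.837

Basis: 1 mol N initially; let X = conversion of N. Extent ξ = X.
Mole table: n_N = 1 − X; n_R = 3 − 3X; n_M = 2X; n_I = 1.95 (inert).
n_T = Σnᵢ = 5.95 − 2X.
Mole fractions y_i = n_i/n_T; K_p = p_M^2 / (p_N p_R^3) with p_i = y_i·P.
Equating to 56.2 bar^-2 and solving on 0 < X < 1: X = 0.837.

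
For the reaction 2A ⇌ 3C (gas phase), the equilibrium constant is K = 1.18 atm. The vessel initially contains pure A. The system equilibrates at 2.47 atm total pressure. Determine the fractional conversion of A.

X = 0.396

Let X = conversion of A (basis 1 mol A); extent of reaction ξ = 0.5X.
Mole table: n_A = 1 − X; n_C = 1.5X.
Total moles n_T = 1 + 0.5X.
With p_i = (n_i/n_T)P, K = p_C^3 / (p_A^2).
Equating to 1.18 atm and solving on 0 < X < 1: X = 0.396.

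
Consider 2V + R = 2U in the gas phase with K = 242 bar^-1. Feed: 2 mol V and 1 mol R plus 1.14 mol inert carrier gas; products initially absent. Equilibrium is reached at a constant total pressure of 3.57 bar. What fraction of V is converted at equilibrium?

X = 0.859

Take 2 mol V as basis and let X be its fractional conversion, so ξ = X.
At extent ξ: n_V = 2 − 2X; n_R = 1 − X; n_U = 2X; n_I = 1.14 (inert).
n_T = Σnᵢ = 4.14 − X.
Mole fractions y_i = n_i/n_T; K = p_U^2 / (p_V^2 p_R) with p_i = y_i·P.
Equating to 242 bar^-1 and solving on 0 < X < 1: X = 0.859.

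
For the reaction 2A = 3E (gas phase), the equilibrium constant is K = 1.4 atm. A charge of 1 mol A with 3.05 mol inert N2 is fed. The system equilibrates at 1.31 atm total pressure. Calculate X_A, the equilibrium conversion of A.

Let X = conversion of A (basis 1 mol A); extent of reaction ξ = 0.5X.
Mole table: n_A = 1 − X; n_E = 1.5X; n_I = 3.05 (inert).
n_T = Σnᵢ = 4.05 + 0.5X.
Mole fractions y_i = n_i/n_T; K = p_E^3 / (p_A^2) with p_i = y_i·P.
Substituting and setting equal to 1.4 atm gives a polynomial in X; the root in (0,1) is X = 0.602.

X = 0.602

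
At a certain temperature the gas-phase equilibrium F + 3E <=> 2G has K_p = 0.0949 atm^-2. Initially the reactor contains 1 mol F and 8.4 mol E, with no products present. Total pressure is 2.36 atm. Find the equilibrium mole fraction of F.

y_F = 0.056

Basis: 1 mol F initially; let X = conversion of F. Extent ξ = X.
Moles: n_F = 1 − X; n_E = 8.4 − 3X; n_G = 2X.
Summing: n_T = 9.4 − 2X.
Mole fractions y_i = n_i/n_T; K_p = p_G^2 / (p_F p_E^3) with p_i = y_i·P.
Setting this equal to 0.0949 atm^-2 and taking the physical root (0 < X < 1) gives X = 0.531.
Then n_F = 0.469, n_T = 8.34, so y_F = 0.056.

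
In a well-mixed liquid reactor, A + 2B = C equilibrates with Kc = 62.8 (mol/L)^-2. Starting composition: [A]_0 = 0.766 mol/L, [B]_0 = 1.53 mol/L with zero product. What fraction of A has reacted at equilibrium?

X = 0.822

Let X = conversion of A; extent ξ = 0.766·X mol/L.
Concentrations: [A] = 0.766 − 0.766X; [B] = 1.53 − 1.53X; [C] = 0.766X.
Kc = [C] / ([A] [B]^2).
Setting equal to 62.8 and solving for X on (0,1) gives X = 0.822.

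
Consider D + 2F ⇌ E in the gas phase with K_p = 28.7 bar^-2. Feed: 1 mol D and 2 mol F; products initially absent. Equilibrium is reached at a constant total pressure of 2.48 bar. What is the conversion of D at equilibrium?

Basis: 1 mol D initially; let X = conversion of D. Extent ξ = X.
Species balance: n_D = 1 − X; n_F = 2 − 2X; n_E = X.
Summing: n_T = 3 − 2X.
y_i = n_i/n_T, p_i = y_i·P. K_p = p_E / (p_D p_F^2).
Setting this equal to 28.7 bar^-2 and taking the physical root (0 < X < 1) gives X = 0.875.

X = 0.875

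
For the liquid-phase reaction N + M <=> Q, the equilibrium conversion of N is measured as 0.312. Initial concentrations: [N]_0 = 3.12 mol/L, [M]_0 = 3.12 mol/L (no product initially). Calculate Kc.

Kc = 0.211 L/mol

Let X = conversion of N.
Concentrations: [N] = 3.12 − 3.12X; [M] = 3.12 − 3.12X; [Q] = 3.12X.
At X = 0.312: [N] = 2.15, [M] = 2.15, [Q] = 0.973.
Kc = [Q] / ([N] [M]) = 0.211 L/mol.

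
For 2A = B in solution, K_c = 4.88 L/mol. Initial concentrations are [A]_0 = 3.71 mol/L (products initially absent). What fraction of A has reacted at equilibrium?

X = 0.847

Let X = conversion of A; extent ξ = 3.71X/2 mol/L.
Concentrations: [A] = 3.71 − 3.71X; [B] = 1.85X.
K_c = [B] / ([A]^2).
This equals 4.88 at X = 0.847 (the root in 0 < X < 1).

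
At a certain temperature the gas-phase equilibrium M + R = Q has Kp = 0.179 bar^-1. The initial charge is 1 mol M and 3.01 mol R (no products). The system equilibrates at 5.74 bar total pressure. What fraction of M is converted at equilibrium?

Let X = conversion of M (basis 1 mol M); extent of reaction ξ = X.
At extent ξ: n_M = 1 − X; n_R = 3.01 − X; n_Q = X.
Total moles n_T = 4.01 − X.
With p_i = (n_i/n_T)P, Kp = p_Q / (p_M p_R).
This yields a degree-2 equation in X; solving on (0,1), X = 0.426.

X = 0.426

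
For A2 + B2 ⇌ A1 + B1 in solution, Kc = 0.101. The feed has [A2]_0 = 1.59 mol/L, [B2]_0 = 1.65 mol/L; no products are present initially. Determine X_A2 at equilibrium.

X = 0.246

Let X = conversion of A2; extent ξ = 1.59·X mol/L.
Concentrations: [A2] = 1.59 − 1.59X; [B2] = 1.65 − 1.59X; [A1] = 1.59X; [B1] = 1.59X.
Kc = [A1] [B1] / ([A2] [B2]).
Setting equal to 0.101 and solving for X on (0,1) gives X = 0.246.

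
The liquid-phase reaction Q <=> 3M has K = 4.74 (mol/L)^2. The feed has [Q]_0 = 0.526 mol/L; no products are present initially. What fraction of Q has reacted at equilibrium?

X = 0.622

Let X = conversion of Q; extent ξ = 0.526·X mol/L.
Concentrations: [Q] = 0.526 − 0.526X; [M] = 1.58X.
K = [M]^3 / ([Q]).
This equals 4.74 at X = 0.622 (the root in 0 < X < 1).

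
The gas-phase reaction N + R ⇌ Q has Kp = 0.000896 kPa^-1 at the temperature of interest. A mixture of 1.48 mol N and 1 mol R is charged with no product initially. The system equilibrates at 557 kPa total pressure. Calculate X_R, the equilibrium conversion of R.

X = 0.218

Let X = conversion of R (basis 1 mol R); extent of reaction ξ = X.
At extent ξ: n_N = 1.48 − X; n_R = 1 − X; n_Q = X.
Summing: n_T = 2.48 − X.
Mole fractions y_i = n_i/n_T; Kp = p_Q / (p_N p_R) with p_i = y_i·P.
Setting this equal to 0.000896 kPa^-1 and taking the physical root (0 < X < 1) gives X = 0.218.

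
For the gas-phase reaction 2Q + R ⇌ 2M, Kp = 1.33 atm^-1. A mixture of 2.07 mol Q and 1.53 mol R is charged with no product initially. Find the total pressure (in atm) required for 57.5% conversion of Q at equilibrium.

P = 4.42 atm

Take 2.07 mol Q as basis and let X be its fractional conversion, so ξ = 1.03X.
Mole table: n_Q = 2.07 − 2.07X; n_R = 1.53 − 1.03X; n_M = 2.07X.
n_T = Σnᵢ = 3.6 − 1.03X.
Kp = p_M^2 / (p_Q^2 p_R) with p_i = (n_i/n_T)·P.
At X = 0.575: the mole-fraction product g(X) = Π y_i^ν_i = 5.883. Since Kp = g(X)·P^{-1}, P = (g/Kp)^(1/1) = (5.883/1.33)^(1/1) = 4.42 atm.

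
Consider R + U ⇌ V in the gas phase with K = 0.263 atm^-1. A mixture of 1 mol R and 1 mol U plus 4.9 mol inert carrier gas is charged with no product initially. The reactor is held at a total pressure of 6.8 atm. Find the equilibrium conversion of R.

X = 0.179

Basis: 1 mol R initially; let X = conversion of R. Extent ξ = X.
Species balance: n_R = 1 − X; n_U = 1 − X; n_V = X; n_I = 4.9 (inert).
Total moles n_T = 6.9 − X.
Mole fractions y_i = n_i/n_T; K = p_V / (p_R p_U) with p_i = y_i·P.
Equating to 0.263 atm^-1 and solving on 0 < X < 1: X = 0.179.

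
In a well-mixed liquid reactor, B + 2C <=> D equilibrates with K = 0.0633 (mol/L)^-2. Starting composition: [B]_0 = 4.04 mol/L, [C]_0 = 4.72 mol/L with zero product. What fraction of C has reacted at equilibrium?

Let X = conversion of C; extent ξ = 4.72X/2 mol/L.
Concentrations: [B] = 4.04 − 2.36X; [C] = 4.72 − 4.72X; [D] = 2.36X.
K = [D] / ([B] [C]^2).
Solving K = 0.0633 for X ∈ (0,1): X = 0.477.

X = 0.477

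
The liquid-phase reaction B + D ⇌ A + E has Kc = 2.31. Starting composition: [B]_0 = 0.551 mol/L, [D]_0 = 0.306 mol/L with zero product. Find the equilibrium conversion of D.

Let X = conversion of D; extent ξ = 0.306·X mol/L.
Concentrations: [B] = 0.551 − 0.306X; [D] = 0.306 − 0.306X; [A] = 0.306X; [E] = 0.306X.
Kc = [A] [E] / ([B] [D]).
Setting equal to 2.31 and solving for X on (0,1) gives X = 0.760.

X = 0.760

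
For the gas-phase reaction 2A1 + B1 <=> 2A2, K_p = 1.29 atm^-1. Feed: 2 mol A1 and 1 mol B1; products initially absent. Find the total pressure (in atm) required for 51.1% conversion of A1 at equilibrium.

P = 4.31 atm

Take 2 mol A1 as basis and let X be its fractional conversion, so ξ = X.
Moles: n_A1 = 2 − 2X; n_B1 = 1 − X; n_A2 = 2X.
Total moles n_T = 3 − X.
K_p = p_A2^2 / (p_A1^2 p_B1) with p_i = (n_i/n_T)·P.
At X = 0.511: the mole-fraction product g(X) = Π y_i^ν_i = 5.558. Since K_p = g(X)·P^{-1}, P = (g/K_p)^(1/1) = (5.558/1.29)^(1/1) = 4.31 atm.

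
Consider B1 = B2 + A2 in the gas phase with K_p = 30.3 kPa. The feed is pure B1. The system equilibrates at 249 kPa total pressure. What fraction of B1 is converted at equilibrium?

Basis: 1 mol B1 initially; let X = conversion of B1. Extent ξ = X.
Species balance: n_B1 = 1 − X; n_B2 = X; n_A2 = X.
n_T = Σnᵢ = 1 + X.
With p_i = (n_i/n_T)P, K_p = p_B2 p_A2 / (p_B1).
Setting this equal to 30.3 kPa and taking the physical root (0 < X < 1) gives X = 0.329.

X = 0.329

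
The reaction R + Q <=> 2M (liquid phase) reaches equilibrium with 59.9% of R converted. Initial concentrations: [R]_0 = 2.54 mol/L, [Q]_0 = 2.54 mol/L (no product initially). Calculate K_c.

K_c = 8.93

Let X = conversion of R.
Concentrations: [R] = 2.54 − 2.54X; [Q] = 2.54 − 2.54X; [M] = 5.08X.
At X = 0.599: [R] = 1.02, [Q] = 1.02, [M] = 3.04.
K_c = [M]^2 / ([R] [Q]) = 8.93.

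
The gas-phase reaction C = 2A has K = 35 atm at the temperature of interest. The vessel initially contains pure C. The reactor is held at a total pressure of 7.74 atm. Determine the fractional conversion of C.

X = 0.728

Basis: 1 mol C initially; let X = conversion of C. Extent ξ = X.
Moles: n_C = 1 − X; n_A = 2X.
Total moles n_T = 1 + X.
Mole fractions y_i = n_i/n_T; K = p_A^2 / (p_C) with p_i = y_i·P.
Substituting and setting equal to 35 atm gives a polynomial in X; the root in (0,1) is X = 0.728.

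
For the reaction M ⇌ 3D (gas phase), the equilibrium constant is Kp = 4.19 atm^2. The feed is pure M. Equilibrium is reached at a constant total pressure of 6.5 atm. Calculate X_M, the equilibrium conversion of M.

Basis: 1 mol M initially; let X = conversion of M. Extent ξ = X.
At extent ξ: n_M = 1 − X; n_D = 3X.
n_T = Σnᵢ = 1 + 2X.
y_i = n_i/n_T, p_i = y_i·P. Kp = p_D^3 / (p_M).
Substituting and setting equal to 4.19 atm^2 gives a polynomial in X; the root in (0,1) is X = 0.177.

X = 0.177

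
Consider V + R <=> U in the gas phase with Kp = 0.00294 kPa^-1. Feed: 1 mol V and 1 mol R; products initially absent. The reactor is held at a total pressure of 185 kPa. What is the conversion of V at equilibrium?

Take 1 mol V as basis and let X be its fractional conversion, so ξ = X.
Moles: n_V = 1 − X; n_R = 1 − X; n_U = X.
Total moles n_T = 2 − X.
Mole fractions y_i = n_i/n_T; Kp = p_U / (p_V p_R) with p_i = y_i·P.
Equating to 0.00294 kPa^-1 and solving on 0 < X < 1: X = 0.195.

X = 0.195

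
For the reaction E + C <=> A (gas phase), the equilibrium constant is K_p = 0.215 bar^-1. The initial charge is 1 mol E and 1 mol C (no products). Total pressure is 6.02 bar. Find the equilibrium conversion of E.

Let X = conversion of E (basis 1 mol E); extent of reaction ξ = X.
Species balance: n_E = 1 − X; n_C = 1 − X; n_A = X.
n_T = Σnᵢ = 2 − X.
y_i = n_i/n_T, p_i = y_i·P. K_p = p_A / (p_E p_C).
This yields a degree-2 equation in X; solving on (0,1), X = 0.340.

X = 0.340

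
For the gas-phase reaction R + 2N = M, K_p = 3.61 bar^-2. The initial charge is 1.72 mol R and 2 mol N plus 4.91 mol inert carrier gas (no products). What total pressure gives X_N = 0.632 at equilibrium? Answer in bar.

P = 4.01 bar

Let X = conversion of N (basis 2 mol N); extent of reaction ξ = X.
Mole table: n_R = 1.72 − X; n_N = 2 − 2X; n_M = X; n_I = 4.91 (inert).
n_T = Σnᵢ = 8.63 − 2X.
K_p = p_M / (p_R p_N^2) with p_i = (n_i/n_T)·P.
At X = 0.632: the mole-fraction product g(X) = Π y_i^ν_i = 58.18. Since K_p = g(X)·P^{-2}, P = (g/K_p)^(1/2) = (58.18/3.61)^(1/2) = 4.01 bar.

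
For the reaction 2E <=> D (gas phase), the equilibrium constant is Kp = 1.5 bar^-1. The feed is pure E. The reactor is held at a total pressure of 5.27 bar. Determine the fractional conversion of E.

X = 0.825

Basis: 1 mol E initially; let X = conversion of E. Extent ξ = 0.5X.
At extent ξ: n_E = 1 − X; n_D = 0.5X.
n_T = Σnᵢ = 1 − 0.5X.
y_i = n_i/n_T, p_i = y_i·P. Kp = p_D / (p_E^2).
Equating to 1.5 bar^-1 and solving on 0 < X < 1: X = 0.825.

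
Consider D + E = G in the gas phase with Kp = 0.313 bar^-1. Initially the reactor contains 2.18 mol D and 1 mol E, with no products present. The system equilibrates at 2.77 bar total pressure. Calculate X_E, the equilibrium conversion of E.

X = 0.359

Take 1 mol E as basis and let X be its fractional conversion, so ξ = X.
Moles: n_D = 2.18 − X; n_E = 1 − X; n_G = X.
Total moles n_T = 3.18 − X.
With p_i = (n_i/n_T)P, Kp = p_G / (p_D p_E).
This yields a degree-2 equation in X; solving on (0,1), X = 0.359.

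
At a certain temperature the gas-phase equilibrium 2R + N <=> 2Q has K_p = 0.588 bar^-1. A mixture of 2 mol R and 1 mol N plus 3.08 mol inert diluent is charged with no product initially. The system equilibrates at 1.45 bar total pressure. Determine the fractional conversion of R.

Basis: 2 mol R initially; let X = conversion of R. Extent ξ = X.
Species balance: n_R = 2 − 2X; n_N = 1 − X; n_Q = 2X; n_I = 3.08 (inert).
Total moles n_T = 6.08 − X.
With p_i = (n_i/n_T)P, K_p = p_Q^2 / (p_R^2 p_N).
Setting this equal to 0.588 bar^-1 and taking the physical root (0 < X < 1) gives X = 0.249.

X = 0.249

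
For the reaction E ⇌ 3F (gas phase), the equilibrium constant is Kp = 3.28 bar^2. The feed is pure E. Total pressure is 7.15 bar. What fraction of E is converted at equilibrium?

Take 1 mol E as basis and let X be its fractional conversion, so ξ = X.
Species balance: n_E = 1 − X; n_F = 3X.
n_T = Σnᵢ = 1 + 2X.
Mole fractions y_i = n_i/n_T; Kp = p_F^3 / (p_E) with p_i = y_i·P.
Setting this equal to 3.28 bar^2 and taking the physical root (0 < X < 1) gives X = 0.151.

X = 0.151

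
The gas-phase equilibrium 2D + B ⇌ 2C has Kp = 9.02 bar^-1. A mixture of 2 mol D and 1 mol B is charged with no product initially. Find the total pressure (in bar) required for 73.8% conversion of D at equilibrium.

Basis: 2 mol D initially; let X = conversion of D. Extent ξ = X.
Species balance: n_D = 2 − 2X; n_B = 1 − X; n_C = 2X.
Summing: n_T = 3 − X.
Kp = p_C^2 / (p_D^2 p_B) with p_i = (n_i/n_T)·P.
At X = 0.738: the mole-fraction product g(X) = Π y_i^ν_i = 68.5. Since Kp = g(X)·P^{-1}, P = (g/Kp)^(1/1) = (68.5/9.02)^(1/1) = 7.59 bar.

P = 7.59 bar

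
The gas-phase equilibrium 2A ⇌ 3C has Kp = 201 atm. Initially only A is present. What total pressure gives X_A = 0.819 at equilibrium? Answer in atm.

P = 5.01 atm

Take 1 mol A as basis and let X be its fractional conversion, so ξ = 0.5X.
At extent ξ: n_A = 1 − X; n_C = 1.5X.
Summing: n_T = 1 + 0.5X.
Kp = p_C^3 / (p_A^2) with p_i = (n_i/n_T)·P.
At X = 0.819: the mole-fraction product g(X) = Π y_i^ν_i = 40.15. Since Kp = g(X)·P^{1}, P = (Kp/g)^(1/1) = (201/40.15)^(1/1) = 5.01 atm.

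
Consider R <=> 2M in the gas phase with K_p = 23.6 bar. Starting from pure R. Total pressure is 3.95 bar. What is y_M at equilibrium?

Let X = conversion of R (basis 1 mol R); extent of reaction ξ = X.
Mole table: n_R = 1 − X; n_M = 2X.
Summing: n_T = 1 + X.
With p_i = (n_i/n_T)P, K_p = p_M^2 / (p_R).
Setting this equal to 23.6 bar and taking the physical root (0 < X < 1) gives X = 0.774.
Then n_M = 1.55, n_T = 1.77, so y_M = 0.873.

y_M = 0.873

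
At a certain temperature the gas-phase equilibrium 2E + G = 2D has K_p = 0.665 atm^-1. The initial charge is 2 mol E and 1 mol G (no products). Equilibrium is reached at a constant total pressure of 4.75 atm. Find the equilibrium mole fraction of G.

Basis: 2 mol E initially; let X = conversion of E. Extent ξ = X.
At extent ξ: n_E = 2 − 2X; n_G = 1 − X; n_D = 2X.
Total moles n_T = 3 − X.
Mole fractions y_i = n_i/n_T; K_p = p_D^2 / (p_E^2 p_G) with p_i = y_i·P.
This yields a degree-3 equation in X; solving on (0,1), X = 0.452.
Then n_G = 0.548, n_T = 2.55, so y_G = 0.215.

y_G = 0.215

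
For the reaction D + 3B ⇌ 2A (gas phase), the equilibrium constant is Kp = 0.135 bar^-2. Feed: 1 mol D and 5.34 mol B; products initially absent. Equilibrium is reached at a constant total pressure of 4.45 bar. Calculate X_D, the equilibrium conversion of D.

Let X = conversion of D (basis 1 mol D); extent of reaction ξ = X.
At extent ξ: n_D = 1 − X; n_B = 5.34 − 3X; n_A = 2X.
n_T = Σnᵢ = 6.34 − 2X.
Mole fractions y_i = n_i/n_T; Kp = p_A^2 / (p_D p_B^3) with p_i = y_i·P.
Equating to 0.135 bar^-2 and solving on 0 < X < 1: X = 0.629.

X = 0.629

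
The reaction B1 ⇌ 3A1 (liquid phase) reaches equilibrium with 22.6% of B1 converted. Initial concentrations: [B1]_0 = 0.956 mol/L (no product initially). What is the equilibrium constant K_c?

K_c = 0.368 (mol/L)^2

Let X = conversion of B1.
Concentrations: [B1] = 0.956 − 0.956X; [A1] = 2.87X.
At X = 0.226: [B1] = 0.74, [A1] = 0.648.
K_c = [A1]^3 / ([B1]) = 0.368 (mol/L)^2.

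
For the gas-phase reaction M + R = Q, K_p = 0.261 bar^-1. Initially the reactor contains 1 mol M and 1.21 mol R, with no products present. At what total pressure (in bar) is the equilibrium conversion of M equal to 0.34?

P = 4.24 bar

Basis: 1 mol M initially; let X = conversion of M. Extent ξ = X.
Moles: n_M = 1 − X; n_R = 1.21 − X; n_Q = X.
n_T = Σnᵢ = 2.21 − X.
K_p = p_Q / (p_M p_R) with p_i = (n_i/n_T)·P.
At X = 0.34: the mole-fraction product g(X) = Π y_i^ν_i = 1.107. Since K_p = g(X)·P^{-1}, P = (g/K_p)^(1/1) = (1.107/0.261)^(1/1) = 4.24 bar.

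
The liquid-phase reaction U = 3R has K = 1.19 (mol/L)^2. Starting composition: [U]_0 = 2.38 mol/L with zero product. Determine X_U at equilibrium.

Let X = conversion of U; extent ξ = 2.38·X mol/L.
Concentrations: [U] = 2.38 − 2.38X; [R] = 7.14X.
K = [R]^3 / ([U]).
Setting equal to 1.19 and solving for X on (0,1) gives X = 0.185.

X = 0.185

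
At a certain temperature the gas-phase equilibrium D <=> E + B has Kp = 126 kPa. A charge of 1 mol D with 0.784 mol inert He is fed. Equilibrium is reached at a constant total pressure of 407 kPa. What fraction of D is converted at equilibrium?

X = 0.563

Let X = conversion of D (basis 1 mol D); extent of reaction ξ = X.
Moles: n_D = 1 − X; n_E = X; n_B = X; n_I = 0.784 (inert).
n_T = Σnᵢ = 1.78 + X.
y_i = n_i/n_T, p_i = y_i·P. Kp = p_E p_B / (p_D).
This yields a degree-2 equation in X; solving on (0,1), X = 0.563.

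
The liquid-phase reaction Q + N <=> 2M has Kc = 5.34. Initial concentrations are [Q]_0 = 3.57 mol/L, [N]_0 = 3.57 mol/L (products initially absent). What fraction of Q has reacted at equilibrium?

Let X = conversion of Q; extent ξ = 3.57·X mol/L.
Concentrations: [Q] = 3.57 − 3.57X; [N] = 3.57 − 3.57X; [M] = 7.14X.
Kc = [M]^2 / ([Q] [N]).
Setting equal to 5.34 and solving for X on (0,1) gives X = 0.536.

X = 0.536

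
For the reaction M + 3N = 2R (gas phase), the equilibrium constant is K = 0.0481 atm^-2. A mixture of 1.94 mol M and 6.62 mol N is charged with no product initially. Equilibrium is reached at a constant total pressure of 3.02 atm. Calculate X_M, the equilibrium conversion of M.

Take 1.94 mol M as basis and let X be its fractional conversion, so ξ = 1.94X.
Mole table: n_M = 1.94 − 1.94X; n_N = 6.62 − 5.82X; n_R = 3.88X.
n_T = Σnᵢ = 8.56 − 3.88X.
y_i = n_i/n_T, p_i = y_i·P. K = p_R^2 / (p_M p_N^3).
Equating to 0.0481 atm^-2 and solving on 0 < X < 1: X = 0.293.

X = 0.293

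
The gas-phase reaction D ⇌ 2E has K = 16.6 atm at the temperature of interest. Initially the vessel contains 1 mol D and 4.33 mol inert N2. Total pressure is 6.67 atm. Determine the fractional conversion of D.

Take 1 mol D as basis and let X be its fractional conversion, so ξ = X.
At extent ξ: n_D = 1 − X; n_E = 2X; n_I = 4.33 (inert).
Total moles n_T = 5.33 + X.
y_i = n_i/n_T, p_i = y_i·P. K = p_E^2 / (p_D).
This yields a degree-2 equation in X; solving on (0,1), X = 0.823.

X = 0.823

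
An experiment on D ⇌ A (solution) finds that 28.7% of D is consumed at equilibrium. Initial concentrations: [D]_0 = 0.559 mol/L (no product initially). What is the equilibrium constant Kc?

Let X = conversion of D.
Concentrations: [D] = 0.559 − 0.559X; [A] = 0.559X.
At X = 0.287: [D] = 0.399, [A] = 0.16.
Kc = [A] / ([D]) = 0.403.

Kc = 0.403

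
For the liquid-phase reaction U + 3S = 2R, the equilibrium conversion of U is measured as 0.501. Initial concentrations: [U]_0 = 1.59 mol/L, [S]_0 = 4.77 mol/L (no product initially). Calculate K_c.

K_c = 0.237 (mol/L)^-2

Let X = conversion of U.
Concentrations: [U] = 1.59 − 1.59X; [S] = 4.77 − 4.77X; [R] = 3.18X.
At X = 0.501: [U] = 0.793, [S] = 2.38, [R] = 1.59.
K_c = [R]^2 / ([U] [S]^3) = 0.237 (mol/L)^-2.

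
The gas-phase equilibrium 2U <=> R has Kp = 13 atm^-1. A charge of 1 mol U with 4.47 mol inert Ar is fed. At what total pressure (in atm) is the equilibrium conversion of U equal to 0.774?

P = 2.96 atm

Take 1 mol U as basis and let X be its fractional conversion, so ξ = 0.5X.
Moles: n_U = 1 − X; n_R = 0.5X; n_I = 4.47 (inert).
Summing: n_T = 5.47 − 0.5X.
Kp = p_R / (p_U^2) with p_i = (n_i/n_T)·P.
At X = 0.774: the mole-fraction product g(X) = Π y_i^ν_i = 38.51. Since Kp = g(X)·P^{-1}, P = (g/Kp)^(1/1) = (38.51/13)^(1/1) = 2.96 atm.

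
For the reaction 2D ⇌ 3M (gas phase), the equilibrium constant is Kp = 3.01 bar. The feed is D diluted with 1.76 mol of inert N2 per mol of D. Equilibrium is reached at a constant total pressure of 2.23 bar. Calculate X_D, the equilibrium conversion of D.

X = 0.590

Take 1 mol D as basis and let X be its fractional conversion, so ξ = 0.5X.
Moles: n_D = 1 − X; n_M = 1.5X; n_I = 1.76 (inert).
n_T = Σnᵢ = 2.76 + 0.5X.
Mole fractions y_i = n_i/n_T; Kp = p_M^3 / (p_D^2) with p_i = y_i·P.
Substituting and setting equal to 3.01 bar gives a polynomial in X; the root in (0,1) is X = 0.590.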